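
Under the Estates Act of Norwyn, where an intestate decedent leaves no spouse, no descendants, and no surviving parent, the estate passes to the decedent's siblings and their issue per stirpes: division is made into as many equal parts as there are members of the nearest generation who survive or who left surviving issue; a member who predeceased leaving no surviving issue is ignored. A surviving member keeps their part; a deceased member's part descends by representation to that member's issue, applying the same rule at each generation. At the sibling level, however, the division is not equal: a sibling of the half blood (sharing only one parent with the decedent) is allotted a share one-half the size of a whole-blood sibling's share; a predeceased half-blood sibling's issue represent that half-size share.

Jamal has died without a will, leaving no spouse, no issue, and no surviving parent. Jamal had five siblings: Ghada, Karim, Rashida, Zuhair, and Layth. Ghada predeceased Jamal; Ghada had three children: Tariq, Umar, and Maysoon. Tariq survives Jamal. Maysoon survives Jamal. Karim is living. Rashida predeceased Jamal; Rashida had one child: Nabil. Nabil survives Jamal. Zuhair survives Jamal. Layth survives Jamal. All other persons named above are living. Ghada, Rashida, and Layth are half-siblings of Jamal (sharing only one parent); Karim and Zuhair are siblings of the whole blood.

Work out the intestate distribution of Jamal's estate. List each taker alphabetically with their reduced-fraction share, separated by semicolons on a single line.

No spouse, descendants, or parent survives, so the estate passes to Jamal's siblings per stirpes.
Half-blood siblings count for one-half the weight of whole-blood siblings at the initial division.
Dividing 1 in proportion to weights (total weight 7/2): Ghada (weight 1/2) → 1/7; Karim (weight 1) → 2/7; Rashida (weight 1/2) → 1/7; Zuhair (weight 1) → 2/7; Layth (weight 1/2) → 1/7.
Ghada predeceased; the 1/7 allotted to Ghada's branch passes to Ghada's issue by representation.
The 1/7 is divided into 3 equal shares of 1/21 among Tariq, Umar, Maysoon.
Tariq is living and takes 1/21.
Umar is living and takes 1/21.
Maysoon is living and takes 1/21.
Karim is living and takes 2/7.
Rashida predeceased; the 1/7 allotted to Rashida's branch passes to Rashida's issue by representation.
Nabil is the sole taker at this level and receives the full 1/7.
Zuhair is living and takes 2/7.
Layth is living and takes 1/7.

Karim 2/7; Layth 1/7; Maysoon 1/21; Nabil 1/7; Tariq 1/21; Umar 1/21; Zuhair 2/7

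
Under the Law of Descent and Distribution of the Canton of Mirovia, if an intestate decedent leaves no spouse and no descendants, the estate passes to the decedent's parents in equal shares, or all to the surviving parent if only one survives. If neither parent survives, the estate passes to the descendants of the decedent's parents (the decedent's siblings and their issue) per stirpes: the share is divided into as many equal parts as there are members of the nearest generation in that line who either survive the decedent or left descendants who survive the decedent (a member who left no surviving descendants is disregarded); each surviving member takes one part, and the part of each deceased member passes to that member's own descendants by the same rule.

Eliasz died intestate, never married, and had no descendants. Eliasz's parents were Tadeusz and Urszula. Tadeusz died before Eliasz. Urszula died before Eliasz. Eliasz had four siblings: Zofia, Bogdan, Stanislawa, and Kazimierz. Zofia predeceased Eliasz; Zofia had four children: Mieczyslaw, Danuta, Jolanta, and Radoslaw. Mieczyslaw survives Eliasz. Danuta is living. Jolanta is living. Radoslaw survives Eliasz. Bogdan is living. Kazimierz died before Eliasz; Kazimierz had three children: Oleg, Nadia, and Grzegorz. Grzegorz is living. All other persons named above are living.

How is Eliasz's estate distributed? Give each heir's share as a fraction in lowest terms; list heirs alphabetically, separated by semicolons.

Neither parent survives and there are no descendants, so the estate passes to Eliasz's siblings and their issue per stirpes.
The estate is divided into 4 equal shares of 1/4 among Zofia, Bogdan, Stanislawa, Kazimierz.
Zofia predeceased; the 1/4 allotted to Zofia's branch passes to Zofia's issue by representation.
The 1/4 is divided into 4 equal shares of 1/16 among Mieczyslaw, Danuta, Jolanta, Radoslaw.
Mieczyslaw is living and takes 1/16.
Danuta is living and takes 1/16.
Jolanta is living and takes 1/16.
Radoslaw is living and takes 1/16.
Bogdan is living and takes 1/4.
Stanislawa is living and takes 1/4.
Kazimierz predeceased; the 1/4 allotted to Kazimierz's branch passes to Kazimierz's issue by representation.
The 1/4 is divided into 3 equal shares of 1/12 among Oleg, Nadia, Grzegorz.
Oleg is living and takes 1/12.
Nadia is living and takes 1/12.
Grzegorz is living and takes 1/12.

Bogdan 1/4; Danuta 1/16; Grzegorz 1/12; Jolanta 1/16; Mieczyslaw 1/16; Nadia 1/12; Oleg 1/12; Radoslaw 1/16; Stanislawa 1/4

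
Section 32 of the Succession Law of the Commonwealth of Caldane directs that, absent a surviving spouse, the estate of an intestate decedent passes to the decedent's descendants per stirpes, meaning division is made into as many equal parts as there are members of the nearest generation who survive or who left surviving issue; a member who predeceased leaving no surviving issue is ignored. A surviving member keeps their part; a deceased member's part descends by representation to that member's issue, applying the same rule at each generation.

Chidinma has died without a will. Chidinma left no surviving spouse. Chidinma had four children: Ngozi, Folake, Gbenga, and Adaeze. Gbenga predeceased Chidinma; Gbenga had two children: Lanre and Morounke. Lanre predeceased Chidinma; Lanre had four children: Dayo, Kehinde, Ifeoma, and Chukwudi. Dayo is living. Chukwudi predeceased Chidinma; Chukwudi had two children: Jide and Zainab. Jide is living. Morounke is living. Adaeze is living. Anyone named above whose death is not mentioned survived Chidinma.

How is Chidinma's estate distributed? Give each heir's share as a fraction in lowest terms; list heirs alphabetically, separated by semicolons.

Adaeze 1/4; Dayo 1/32; Folake 1/4; Ifeoma 1/32; Jide 1/64; Kehinde 1/32; Morounke 1/8; Ngozi 1/4; Zainab 1/64

There is no surviving spouse, so the entire estate passes to Chidinma's descendants per stirpes.
The estate is divided into 4 equal shares of 1/4 among Ngozi, Folake, Gbenga, Adaeze.
Ngozi is living and takes 1/4.
Folake is living and takes 1/4.
Gbenga predeceased; the 1/4 allotted to Gbenga's branch passes to Gbenga's issue by representation.
The 1/4 is divided into 2 equal shares of 1/8 among Lanre, Morounke.
Lanre predeceased; the 1/8 allotted to Lanre's branch passes to Lanre's issue by representation.
The 1/8 is divided into 4 equal shares of 1/32 among Dayo, Kehinde, Ifeoma, Chukwudi.
Dayo is living and takes 1/32.
Kehinde is living and takes 1/32.
Ifeoma is living and takes 1/32.
Chukwudi predeceased; the 1/32 allotted to Chukwudi's branch passes to Chukwudi's issue by representation.
The 1/32 is divided into 2 equal shares of 1/64 among Jide, Zainab.
Jide is living and takes 1/64.
Zainab is living and takes 1/64.
Morounke is living and takes 1/8.
Adaeze is living and takes 1/4.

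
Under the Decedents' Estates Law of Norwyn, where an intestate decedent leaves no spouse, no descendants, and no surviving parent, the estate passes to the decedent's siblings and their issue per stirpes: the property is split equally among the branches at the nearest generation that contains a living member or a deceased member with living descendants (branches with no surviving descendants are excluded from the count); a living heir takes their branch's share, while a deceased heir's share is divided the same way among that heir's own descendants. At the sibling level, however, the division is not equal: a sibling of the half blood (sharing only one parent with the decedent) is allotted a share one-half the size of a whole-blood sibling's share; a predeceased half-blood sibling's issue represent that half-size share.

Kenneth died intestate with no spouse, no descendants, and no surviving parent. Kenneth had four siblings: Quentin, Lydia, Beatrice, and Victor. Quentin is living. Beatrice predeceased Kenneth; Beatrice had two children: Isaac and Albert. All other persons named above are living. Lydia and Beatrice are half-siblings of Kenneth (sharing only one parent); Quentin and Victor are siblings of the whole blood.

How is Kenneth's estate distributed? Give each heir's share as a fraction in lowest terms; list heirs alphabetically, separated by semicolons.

Albert 1/12; Isaac 1/12; Lydia 1/6; Quentin 1/3; Victor 1/3

No spouse, descendants, or parent survives, so the estate passes to Kenneth's siblings per stirpes.
Half-blood siblings count for one-half the weight of whole-blood siblings at the initial division.
Dividing 1 in proportion to weights (total weight 3): Quentin (weight 1) → 1/3; Lydia (weight 1/2) → 1/6; Beatrice (weight 1/2) → 1/6; Victor (weight 1) → 1/3.
Quentin is living and takes 1/3.
Lydia is living and takes 1/6.
Beatrice predeceased; the 1/6 allotted to Beatrice's branch passes to Beatrice's issue by representation.
The 1/6 is divided into 2 equal shares of 1/12 among Isaac, Albert.
Isaac is living and takes 1/12.
Albert is living and takes 1/12.
Victor is living and takes 1/3.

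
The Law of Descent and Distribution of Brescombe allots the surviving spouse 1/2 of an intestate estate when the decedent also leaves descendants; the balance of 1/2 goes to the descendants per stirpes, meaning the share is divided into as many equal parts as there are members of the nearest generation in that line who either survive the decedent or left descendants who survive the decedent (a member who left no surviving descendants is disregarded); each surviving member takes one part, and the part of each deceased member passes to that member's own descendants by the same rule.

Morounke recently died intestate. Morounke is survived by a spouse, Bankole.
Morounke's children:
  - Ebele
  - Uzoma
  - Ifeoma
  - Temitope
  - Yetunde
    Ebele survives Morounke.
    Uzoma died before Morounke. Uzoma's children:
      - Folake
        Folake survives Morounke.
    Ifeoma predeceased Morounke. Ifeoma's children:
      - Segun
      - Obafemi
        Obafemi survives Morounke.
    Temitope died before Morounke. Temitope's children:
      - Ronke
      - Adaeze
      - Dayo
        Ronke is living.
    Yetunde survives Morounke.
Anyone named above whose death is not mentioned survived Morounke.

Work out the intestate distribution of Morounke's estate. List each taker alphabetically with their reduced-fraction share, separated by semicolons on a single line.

Adaeze 1/30; Bankole 1/2; Dayo 1/30; Ebele 1/10; Folake 1/10; Obafemi 1/20; Ronke 1/30; Segun 1/20; Yetunde 1/10

Bankole, as surviving spouse, takes 1/2.
The remaining 1/2 passes to Morounke's descendants per stirpes.
The 1/2 is divided into 5 equal shares of 1/10 among Ebele, Uzoma, Ifeoma, Temitope, Yetunde.
Ebele is living and takes 1/10.
Uzoma predeceased; the 1/10 allotted to Uzoma's branch passes to Uzoma's issue by representation.
Folake is the sole taker at this level and receives the full 1/10.
Ifeoma predeceased; the 1/10 allotted to Ifeoma's branch passes to Ifeoma's issue by representation.
The 1/10 is divided into 2 equal shares of 1/20 among Segun, Obafemi.
Segun is living and takes 1/20.
Obafemi is living and takes 1/20.
Temitope predeceased; the 1/10 allotted to Temitope's branch passes to Temitope's issue by representation.
The 1/10 is divided into 3 equal shares of 1/30 among Ronke, Adaeze, Dayo.
Ronke is living and takes 1/30.
Adaeze is living and takes 1/30.
Dayo is living and takes 1/30.
Yetunde is living and takes 1/10.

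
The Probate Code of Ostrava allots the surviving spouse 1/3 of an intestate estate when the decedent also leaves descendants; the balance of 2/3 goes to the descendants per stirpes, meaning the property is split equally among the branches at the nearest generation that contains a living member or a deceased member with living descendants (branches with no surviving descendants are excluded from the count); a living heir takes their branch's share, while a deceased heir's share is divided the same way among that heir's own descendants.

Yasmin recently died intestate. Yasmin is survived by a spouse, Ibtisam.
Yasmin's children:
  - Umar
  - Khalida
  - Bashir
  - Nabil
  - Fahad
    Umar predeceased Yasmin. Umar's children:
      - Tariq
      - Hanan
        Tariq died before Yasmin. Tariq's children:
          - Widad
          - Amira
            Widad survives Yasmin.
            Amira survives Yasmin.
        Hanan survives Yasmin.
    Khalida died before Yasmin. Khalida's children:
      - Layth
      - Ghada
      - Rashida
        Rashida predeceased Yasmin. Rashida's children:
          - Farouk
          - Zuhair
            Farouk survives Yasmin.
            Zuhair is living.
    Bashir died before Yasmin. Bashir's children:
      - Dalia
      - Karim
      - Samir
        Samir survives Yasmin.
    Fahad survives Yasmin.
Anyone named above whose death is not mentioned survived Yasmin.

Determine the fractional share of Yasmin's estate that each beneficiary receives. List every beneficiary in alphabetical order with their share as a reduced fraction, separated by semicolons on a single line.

Amira 1/30; Dalia 2/45; Fahad 2/15; Farouk 1/45; Ghada 2/45; Hanan 1/15; Ibtisam 1/3; Karim 2/45; Layth 2/45; Nabil 2/15; Samir 2/45; Widad 1/30; Zuhair 1/45

Ibtisam, as surviving spouse, takes 1/3.
The remaining 2/3 passes to Yasmin's descendants per stirpes.
The 2/3 is divided into 5 equal shares of 2/15 among Umar, Khalida, Bashir, Nabil, Fahad.
Umar predeceased; the 2/15 allotted to Umar's branch passes to Umar's issue by representation.
The 2/15 is divided into 2 equal shares of 1/15 among Tariq, Hanan.
Tariq predeceased; the 1/15 allotted to Tariq's branch passes to Tariq's issue by representation.
The 1/15 is divided into 2 equal shares of 1/30 among Widad, Amira.
Widad is living and takes 1/30.
Amira is living and takes 1/30.
Hanan is living and takes 1/15.
Khalida predeceased; the 2/15 allotted to Khalida's branch passes to Khalida's issue by representation.
The 2/15 is divided into 3 equal shares of 2/45 among Layth, Ghada, Rashida.
Layth is living and takes 2/45.
Ghada is living and takes 2/45.
Rashida predeceased; the 2/45 allotted to Rashida's branch passes to Rashida's issue by representation.
The 2/45 is divided into 2 equal shares of 1/45 among Farouk, Zuhair.
Farouk is living and takes 1/45.
Zuhair is living and takes 1/45.
Bashir predeceased; the 2/15 allotted to Bashir's branch passes to Bashir's issue by representation.
The 2/15 is divided into 3 equal shares of 2/45 among Dalia, Karim, Samir.
Dalia is living and takes 2/45.
Karim is living and takes 2/45.
Samir is living and takes 2/45.
Nabil is living and takes 2/15.
Fahad is living and takes 2/15.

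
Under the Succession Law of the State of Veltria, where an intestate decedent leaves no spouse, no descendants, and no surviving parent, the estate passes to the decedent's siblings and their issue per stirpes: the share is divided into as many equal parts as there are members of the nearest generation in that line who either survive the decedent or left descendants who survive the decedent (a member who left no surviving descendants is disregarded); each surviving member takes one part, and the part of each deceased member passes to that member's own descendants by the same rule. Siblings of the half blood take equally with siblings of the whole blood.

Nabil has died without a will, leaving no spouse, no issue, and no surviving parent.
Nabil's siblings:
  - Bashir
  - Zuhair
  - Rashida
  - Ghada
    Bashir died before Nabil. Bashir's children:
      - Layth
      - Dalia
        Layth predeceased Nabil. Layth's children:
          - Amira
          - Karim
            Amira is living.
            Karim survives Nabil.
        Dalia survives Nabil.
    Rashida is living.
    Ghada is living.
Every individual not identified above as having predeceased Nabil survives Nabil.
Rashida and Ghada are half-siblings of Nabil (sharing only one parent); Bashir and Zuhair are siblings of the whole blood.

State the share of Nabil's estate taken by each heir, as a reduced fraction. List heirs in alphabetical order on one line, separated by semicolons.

No spouse, descendants, or parent survives, so the estate passes to Nabil's siblings per stirpes.
Half-blood and whole-blood siblings take equally under the stated rule.
The estate is divided into 4 equal shares of 1/4 among Bashir, Zuhair, Rashida, Ghada.
Bashir predeceased; the 1/4 allotted to Bashir's branch passes to Bashir's issue by representation.
The 1/4 is divided into 2 equal shares of 1/8 among Layth, Dalia.
Layth predeceased; the 1/8 allotted to Layth's branch passes to Layth's issue by representation.
The 1/8 is divided into 2 equal shares of 1/16 among Amira, Karim.
Amira is living and takes 1/16.
Karim is living and takes 1/16.
Dalia is living and takes 1/8.
Zuhair is living and takes 1/4.
Rashida is living and takes 1/4.
Ghada is living and takes 1/4.

Amira 1/16; Dalia 1/8; Ghada 1/4; Karim 1/16; Rashida 1/4; Zuhair 1/4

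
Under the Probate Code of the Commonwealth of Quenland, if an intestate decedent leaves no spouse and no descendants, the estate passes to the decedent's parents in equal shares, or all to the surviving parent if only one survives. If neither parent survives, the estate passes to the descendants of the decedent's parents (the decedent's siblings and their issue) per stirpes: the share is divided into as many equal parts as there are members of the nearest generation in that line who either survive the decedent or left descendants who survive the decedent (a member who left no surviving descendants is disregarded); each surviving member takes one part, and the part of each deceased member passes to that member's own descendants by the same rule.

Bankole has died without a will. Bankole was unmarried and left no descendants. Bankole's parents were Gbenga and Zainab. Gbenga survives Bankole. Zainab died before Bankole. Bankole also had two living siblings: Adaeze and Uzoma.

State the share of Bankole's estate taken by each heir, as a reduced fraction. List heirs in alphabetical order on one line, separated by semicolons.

Only one parent, Gbenga, survives, so Gbenga takes the entire estate. The siblings take nothing because a surviving parent has priority.

Gbenga 1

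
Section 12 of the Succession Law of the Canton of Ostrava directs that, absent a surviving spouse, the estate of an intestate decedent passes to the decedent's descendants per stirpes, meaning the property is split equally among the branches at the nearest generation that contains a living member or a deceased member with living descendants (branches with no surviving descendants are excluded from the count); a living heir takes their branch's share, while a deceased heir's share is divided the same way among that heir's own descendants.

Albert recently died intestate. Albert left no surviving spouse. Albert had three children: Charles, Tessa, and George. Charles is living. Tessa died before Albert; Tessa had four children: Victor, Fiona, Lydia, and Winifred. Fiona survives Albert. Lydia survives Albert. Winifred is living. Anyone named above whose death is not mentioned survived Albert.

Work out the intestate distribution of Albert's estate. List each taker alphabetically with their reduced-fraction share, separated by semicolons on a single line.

There is no surviving spouse, so the entire estate passes to Albert's descendants per stirpes.
The estate is divided into 3 equal shares of 1/3 among Charles, Tessa, George.
Charles is living and takes 1/3.
Tessa predeceased; the 1/3 allotted to Tessa's branch passes to Tessa's issue by representation.
The 1/3 is divided into 4 equal shares of 1/12 among Victor, Fiona, Lydia, Winifred.
Victor is living and takes 1/12.
Fiona is living and takes 1/12.
Lydia is living and takes 1/12.
Winifred is living and takes 1/12.
George is living and takes 1/3.

Charles 1/3; Fiona 1/12; George 1/3; Lydia 1/12; Victor 1/12; Winifred 1/12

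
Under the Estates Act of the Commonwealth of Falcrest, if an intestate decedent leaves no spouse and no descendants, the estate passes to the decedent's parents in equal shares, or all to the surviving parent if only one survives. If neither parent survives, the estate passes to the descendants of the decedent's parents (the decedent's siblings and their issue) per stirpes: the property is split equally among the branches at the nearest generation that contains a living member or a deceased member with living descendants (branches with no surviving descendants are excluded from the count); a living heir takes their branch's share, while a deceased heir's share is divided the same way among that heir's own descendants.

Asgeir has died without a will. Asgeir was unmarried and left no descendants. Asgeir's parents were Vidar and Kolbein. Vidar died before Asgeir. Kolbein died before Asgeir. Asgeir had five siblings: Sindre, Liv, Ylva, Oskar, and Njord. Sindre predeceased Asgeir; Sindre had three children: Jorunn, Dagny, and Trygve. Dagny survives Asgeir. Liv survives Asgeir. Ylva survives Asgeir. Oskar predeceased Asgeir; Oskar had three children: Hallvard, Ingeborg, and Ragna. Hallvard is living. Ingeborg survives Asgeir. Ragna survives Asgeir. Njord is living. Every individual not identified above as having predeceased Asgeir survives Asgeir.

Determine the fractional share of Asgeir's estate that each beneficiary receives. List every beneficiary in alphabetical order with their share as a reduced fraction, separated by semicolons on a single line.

Dagny 1/15; Hallvard 1/15; Ingeborg 1/15; Jorunn 1/15; Liv 1/5; Njord 1/5; Ragna 1/15; Trygve 1/15; Ylva 1/5

Neither parent survives and there are no descendants, so the estate passes to Asgeir's siblings and their issue per stirpes.
The estate is divided into 5 equal shares of 1/5 among Sindre, Liv, Ylva, Oskar, Njord.
Sindre predeceased; the 1/5 allotted to Sindre's branch passes to Sindre's issue by representation.
The 1/5 is divided into 3 equal shares of 1/15 among Jorunn, Dagny, Trygve.
Jorunn is living and takes 1/15.
Dagny is living and takes 1/15.
Trygve is living and takes 1/15.
Liv is living and takes 1/5.
Ylva is living and takes 1/5.
Oskar predeceased; the 1/5 allotted to Oskar's branch passes to Oskar's issue by representation.
The 1/5 is divided into 3 equal shares of 1/15 among Hallvard, Ingeborg, Ragna.
Hallvard is living and takes 1/15.
Ingeborg is living and takes 1/15.
Ragna is living and takes 1/15.
Njord is living and takes 1/5.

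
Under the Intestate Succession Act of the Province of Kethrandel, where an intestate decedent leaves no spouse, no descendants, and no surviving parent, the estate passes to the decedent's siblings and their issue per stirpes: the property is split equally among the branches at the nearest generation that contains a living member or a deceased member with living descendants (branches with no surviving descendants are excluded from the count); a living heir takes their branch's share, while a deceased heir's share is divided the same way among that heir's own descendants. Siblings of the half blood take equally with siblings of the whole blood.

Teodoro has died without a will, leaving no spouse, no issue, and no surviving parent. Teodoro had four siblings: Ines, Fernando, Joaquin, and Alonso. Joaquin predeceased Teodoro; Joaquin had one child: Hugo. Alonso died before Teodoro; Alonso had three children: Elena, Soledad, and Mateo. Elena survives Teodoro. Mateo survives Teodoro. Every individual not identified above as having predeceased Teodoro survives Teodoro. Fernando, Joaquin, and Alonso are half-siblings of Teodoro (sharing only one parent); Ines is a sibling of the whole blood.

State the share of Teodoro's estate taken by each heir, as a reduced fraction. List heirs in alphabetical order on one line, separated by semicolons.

Elena 1/12; Fernando 1/4; Hugo 1/4; Ines 1/4; Mateo 1/12; Soledad 1/12

No spouse, descendants, or parent survives, so the estate passes to Teodoro's siblings per stirpes.
Half-blood and whole-blood siblings take equally under the stated rule.
The estate is divided into 4 equal shares of 1/4 among Ines, Fernando, Joaquin, Alonso.
Ines is living and takes 1/4.
Fernando is living and takes 1/4.
Joaquin predeceased; the 1/4 allotted to Joaquin's branch passes to Joaquin's issue by representation.
Hugo is the sole taker at this level and receives the full 1/4.
Alonso predeceased; the 1/4 allotted to Alonso's branch passes to Alonso's issue by representation.
The 1/4 is divided into 3 equal shares of 1/12 among Elena, Soledad, Mateo.
Elena is living and takes 1/12.
Soledad is living and takes 1/12.
Mateo is living and takes 1/12.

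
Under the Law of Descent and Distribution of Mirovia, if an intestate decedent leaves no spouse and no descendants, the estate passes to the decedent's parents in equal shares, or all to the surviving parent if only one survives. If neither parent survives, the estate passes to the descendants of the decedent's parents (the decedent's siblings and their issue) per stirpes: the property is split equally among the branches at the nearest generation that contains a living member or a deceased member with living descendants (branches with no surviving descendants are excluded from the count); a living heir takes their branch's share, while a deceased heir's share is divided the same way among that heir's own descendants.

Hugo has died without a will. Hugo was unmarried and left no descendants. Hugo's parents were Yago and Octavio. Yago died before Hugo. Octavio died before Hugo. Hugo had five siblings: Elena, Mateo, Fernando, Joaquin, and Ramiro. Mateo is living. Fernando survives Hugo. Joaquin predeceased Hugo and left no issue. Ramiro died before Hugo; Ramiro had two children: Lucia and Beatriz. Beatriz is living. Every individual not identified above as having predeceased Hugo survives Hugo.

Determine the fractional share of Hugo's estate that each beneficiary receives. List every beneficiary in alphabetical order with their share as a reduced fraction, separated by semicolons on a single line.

Neither parent survives and there are no descendants, so the estate passes to Hugo's siblings and their issue per stirpes.
Joaquin left no surviving issue, so that branch lapses and is disregarded.
The estate is divided into 4 equal shares of 1/4 among Elena, Mateo, Fernando, Ramiro.
Elena is living and takes 1/4.
Mateo is living and takes 1/4.
Fernando is living and takes 1/4.
Ramiro predeceased; the 1/4 allotted to Ramiro's branch passes to Ramiro's issue by representation.
The 1/4 is divided into 2 equal shares of 1/8 among Lucia, Beatriz.
Lucia is living and takes 1/8.
Beatriz is living and takes 1/8.

Beatriz 1/8; Elena 1/4; Fernando 1/4; Lucia 1/8; Mateo 1/4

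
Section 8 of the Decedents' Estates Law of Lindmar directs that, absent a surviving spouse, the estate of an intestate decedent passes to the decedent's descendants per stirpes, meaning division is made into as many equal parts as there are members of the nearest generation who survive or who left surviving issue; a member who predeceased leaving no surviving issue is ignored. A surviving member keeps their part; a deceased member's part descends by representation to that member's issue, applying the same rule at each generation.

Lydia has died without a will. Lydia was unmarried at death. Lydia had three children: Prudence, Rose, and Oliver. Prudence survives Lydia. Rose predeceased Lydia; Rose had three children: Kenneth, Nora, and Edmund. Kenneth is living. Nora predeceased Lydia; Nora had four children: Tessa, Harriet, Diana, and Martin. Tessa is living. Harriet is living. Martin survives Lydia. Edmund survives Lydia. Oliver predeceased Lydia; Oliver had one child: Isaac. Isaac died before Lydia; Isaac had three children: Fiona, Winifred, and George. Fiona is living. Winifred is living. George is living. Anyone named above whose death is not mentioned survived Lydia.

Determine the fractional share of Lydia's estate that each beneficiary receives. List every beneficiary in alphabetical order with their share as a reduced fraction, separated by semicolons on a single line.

There is no surviving spouse, so the entire estate passes to Lydia's descendants per stirpes.
The estate is divided into 3 equal shares of 1/3 among Prudence, Rose, Oliver.
Prudence is living and takes 1/3.
Rose predeceased; the 1/3 allotted to Rose's branch passes to Rose's issue by representation.
The 1/3 is divided into 3 equal shares of 1/9 among Kenneth, Nora, Edmund.
Kenneth is living and takes 1/9.
Nora predeceased; the 1/9 allotted to Nora's branch passes to Nora's issue by representation.
The 1/9 is divided into 4 equal shares of 1/36 among Tessa, Harriet, Diana, Martin.
Tessa is living and takes 1/36.
Harriet is living and takes 1/36.
Diana is living and takes 1/36.
Martin is living and takes 1/36.
Edmund is living and takes 1/9.
Oliver predeceased; the 1/3 allotted to Oliver's branch passes to Oliver's issue by representation.
Isaac's line is the sole branch at this level, so the full 1/3 passes to Isaac's issue by representation.
The 1/3 is divided into 3 equal shares of 1/9 among Fiona, Winifred, George.
Fiona is living and takes 1/9.
Winifred is living and takes 1/9.
George is living and takes 1/9.

Diana 1/36; Edmund 1/9; Fiona 1/9; George 1/9; Harriet 1/36; Kenneth 1/9; Martin 1/36; Prudence 1/3; Tessa 1/36; Winifred 1/9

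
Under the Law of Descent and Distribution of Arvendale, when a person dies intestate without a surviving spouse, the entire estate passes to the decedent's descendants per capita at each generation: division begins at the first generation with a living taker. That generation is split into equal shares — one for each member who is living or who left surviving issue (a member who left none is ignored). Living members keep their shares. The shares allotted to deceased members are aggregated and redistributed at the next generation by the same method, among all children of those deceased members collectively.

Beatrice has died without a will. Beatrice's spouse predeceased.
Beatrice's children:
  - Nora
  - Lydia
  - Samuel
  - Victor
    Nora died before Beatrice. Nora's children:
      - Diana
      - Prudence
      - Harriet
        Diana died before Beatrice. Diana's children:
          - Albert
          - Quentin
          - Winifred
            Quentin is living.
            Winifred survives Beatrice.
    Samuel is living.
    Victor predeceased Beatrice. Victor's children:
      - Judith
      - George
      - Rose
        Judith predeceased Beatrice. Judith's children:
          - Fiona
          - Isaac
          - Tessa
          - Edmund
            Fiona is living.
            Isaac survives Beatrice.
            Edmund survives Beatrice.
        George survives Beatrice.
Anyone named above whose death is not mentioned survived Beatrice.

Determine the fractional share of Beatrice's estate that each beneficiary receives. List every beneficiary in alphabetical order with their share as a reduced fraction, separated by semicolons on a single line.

There is no surviving spouse, so the entire estate passes to Beatrice's descendants per capita at each generation.
At generation 1 (Nora, Lydia, Samuel, Victor) there are 4 shares of (1)/4 = 1/4 each.
Living: Lydia and Samuel — each takes 1/4.
Deceased: Nora and Victor. Their combined 1/2 is pooled and carried to generation 2.
At generation 2 (Diana, Prudence, Harriet, Judith, George, Rose) there are 6 shares of (1/2)/6 = 1/12 each.
Living: Prudence, Harriet, George, and Rose — each takes 1/12.
Deceased: Diana and Judith. Their combined 1/6 is pooled and carried to generation 3.
At generation 3 (Albert, Quentin, Winifred, Fiona, Isaac, Tessa, Edmund) there are 7 shares of (1/6)/7 = 1/42 each.
Living: Albert, Quentin, Winifred, Fiona, Isaac, Tessa, and Edmund — each takes 1/42.

Albert 1/42; Edmund 1/42; Fiona 1/42; George 1/12; Harriet 1/12; Isaac 1/42; Lydia 1/4; Prudence 1/12; Quentin 1/42; Rose 1/12; Samuel 1/4; Tessa 1/42; Winifred 1/42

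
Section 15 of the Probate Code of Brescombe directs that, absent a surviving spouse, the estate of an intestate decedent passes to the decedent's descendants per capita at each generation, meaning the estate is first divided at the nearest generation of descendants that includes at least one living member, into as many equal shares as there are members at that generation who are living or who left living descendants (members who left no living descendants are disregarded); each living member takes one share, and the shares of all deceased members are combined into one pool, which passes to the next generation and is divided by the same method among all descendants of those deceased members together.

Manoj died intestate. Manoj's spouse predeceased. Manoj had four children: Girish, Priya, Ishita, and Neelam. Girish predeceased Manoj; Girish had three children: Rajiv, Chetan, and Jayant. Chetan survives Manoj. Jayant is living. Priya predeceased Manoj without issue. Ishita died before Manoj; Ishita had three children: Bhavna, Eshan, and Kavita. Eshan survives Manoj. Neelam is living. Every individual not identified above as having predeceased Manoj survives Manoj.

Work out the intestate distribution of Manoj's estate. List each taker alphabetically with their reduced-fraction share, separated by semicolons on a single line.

There is no surviving spouse, so the entire estate passes to Manoj's descendants per capita at each generation.
At generation 1 (Girish, Ishita, Neelam) there are 3 shares of (1)/3 = 1/3 each.
Living: Neelam — each takes 1/3.
Deceased: Girish and Ishita. Their combined 2/3 is pooled and carried to generation 2.
At generation 2 (Rajiv, Chetan, Jayant, Bhavna, Eshan, Kavita) there are 6 shares of (2/3)/6 = 1/9 each.
Living: Rajiv, Chetan, Jayant, Bhavna, Eshan, and Kavita — each takes 1/9.

Bhavna 1/9; Chetan 1/9; Eshan 1/9; Jayant 1/9; Kavita 1/9; Neelam 1/3; Rajiv 1/9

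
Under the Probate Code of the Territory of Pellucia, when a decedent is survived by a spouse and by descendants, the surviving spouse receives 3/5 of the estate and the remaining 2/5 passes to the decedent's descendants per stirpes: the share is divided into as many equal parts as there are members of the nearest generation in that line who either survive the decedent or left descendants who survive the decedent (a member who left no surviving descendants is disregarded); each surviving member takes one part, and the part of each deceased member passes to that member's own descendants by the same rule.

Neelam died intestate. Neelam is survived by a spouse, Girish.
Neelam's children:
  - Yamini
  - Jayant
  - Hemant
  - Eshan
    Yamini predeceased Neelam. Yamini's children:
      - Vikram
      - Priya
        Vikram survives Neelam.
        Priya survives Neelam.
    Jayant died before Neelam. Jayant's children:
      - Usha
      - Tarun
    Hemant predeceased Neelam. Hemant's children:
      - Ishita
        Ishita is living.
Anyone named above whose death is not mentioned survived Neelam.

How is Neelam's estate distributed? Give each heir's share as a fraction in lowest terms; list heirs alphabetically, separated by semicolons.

Eshan 1/10; Girish 3/5; Ishita 1/10; Priya 1/20; Tarun 1/20; Usha 1/20; Vikram 1/20

Girish, as surviving spouse, takes 3/5.
The remaining 2/5 passes to Neelam's descendants per stirpes.
The 2/5 is divided into 4 equal shares of 1/10 among Yamini, Jayant, Hemant, Eshan.
Yamini predeceased; the 1/10 allotted to Yamini's branch passes to Yamini's issue by representation.
The 1/10 is divided into 2 equal shares of 1/20 among Vikram, Priya.
Vikram is living and takes 1/20.
Priya is living and takes 1/20.
Jayant predeceased; the 1/10 allotted to Jayant's branch passes to Jayant's issue by representation.
The 1/10 is divided into 2 equal shares of 1/20 among Usha, Tarun.
Usha is living and takes 1/20.
Tarun is living and takes 1/20.
Hemant predeceased; the 1/10 allotted to Hemant's branch passes to Hemant's issue by representation.
Ishita is the sole taker at this level and receives the full 1/10.
Eshan is living and takes 1/10.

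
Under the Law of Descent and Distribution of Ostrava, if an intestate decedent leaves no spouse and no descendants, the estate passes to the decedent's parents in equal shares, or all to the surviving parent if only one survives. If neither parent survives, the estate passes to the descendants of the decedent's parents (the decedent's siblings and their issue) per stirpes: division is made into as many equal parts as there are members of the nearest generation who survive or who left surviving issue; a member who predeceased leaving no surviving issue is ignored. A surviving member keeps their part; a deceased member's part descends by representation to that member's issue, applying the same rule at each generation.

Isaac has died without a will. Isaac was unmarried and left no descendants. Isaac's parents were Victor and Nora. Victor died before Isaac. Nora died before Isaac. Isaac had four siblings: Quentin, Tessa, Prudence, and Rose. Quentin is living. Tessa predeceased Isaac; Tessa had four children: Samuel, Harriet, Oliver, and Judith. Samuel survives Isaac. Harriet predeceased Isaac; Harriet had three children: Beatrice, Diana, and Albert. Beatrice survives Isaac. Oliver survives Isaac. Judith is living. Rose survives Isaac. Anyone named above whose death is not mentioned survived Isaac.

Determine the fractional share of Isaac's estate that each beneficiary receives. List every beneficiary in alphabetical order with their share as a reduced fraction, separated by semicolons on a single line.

Albert 1/48; Beatrice 1/48; Diana 1/48; Judith 1/16; Oliver 1/16; Prudence 1/4; Quentin 1/4; Rose 1/4; Samuel 1/16

Neither parent survives and there are no descendants, so the estate passes to Isaac's siblings and their issue per stirpes.
The estate is divided into 4 equal shares of 1/4 among Quentin, Tessa, Prudence, Rose.
Quentin is living and takes 1/4.
Tessa predeceased; the 1/4 allotted to Tessa's branch passes to Tessa's issue by representation.
The 1/4 is divided into 4 equal shares of 1/16 among Samuel, Harriet, Oliver, Judith.
Samuel is living and takes 1/16.
Harriet predeceased; the 1/16 allotted to Harriet's branch passes to Harriet's issue by representation.
The 1/16 is divided into 3 equal shares of 1/48 among Beatrice, Diana, Albert.
Beatrice is living and takes 1/48.
Diana is living and takes 1/48.
Albert is living and takes 1/48.
Oliver is living and takes 1/16.
Judith is living and takes 1/16.
Prudence is living and takes 1/4.
Rose is living and takes 1/4.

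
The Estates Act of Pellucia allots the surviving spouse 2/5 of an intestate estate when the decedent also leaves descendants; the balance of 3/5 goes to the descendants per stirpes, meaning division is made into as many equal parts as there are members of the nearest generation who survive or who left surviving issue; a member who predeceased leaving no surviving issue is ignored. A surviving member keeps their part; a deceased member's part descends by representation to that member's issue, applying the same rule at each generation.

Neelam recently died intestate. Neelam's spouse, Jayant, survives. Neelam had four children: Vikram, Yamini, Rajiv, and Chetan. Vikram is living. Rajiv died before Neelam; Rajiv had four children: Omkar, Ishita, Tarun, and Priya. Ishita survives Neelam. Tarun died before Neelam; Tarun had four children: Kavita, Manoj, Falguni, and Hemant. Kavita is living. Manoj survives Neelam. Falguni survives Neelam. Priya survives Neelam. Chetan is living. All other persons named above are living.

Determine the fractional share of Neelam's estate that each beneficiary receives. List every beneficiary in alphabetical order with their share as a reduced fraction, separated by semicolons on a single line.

Jayant, as surviving spouse, takes 2/5.
The remaining 3/5 passes to Neelam's descendants per stirpes.
The 3/5 is divided into 4 equal shares of 3/20 among Vikram, Yamini, Rajiv, Chetan.
Vikram is living and takes 3/20.
Yamini is living and takes 3/20.
Rajiv predeceased; the 3/20 allotted to Rajiv's branch passes to Rajiv's issue by representation.
The 3/20 is divided into 4 equal shares of 3/80 among Omkar, Ishita, Tarun, Priya.
Omkar is living and takes 3/80.
Ishita is living and takes 3/80.
Tarun predeceased; the 3/80 allotted to Tarun's branch passes to Tarun's issue by representation.
The 3/80 is divided into 4 equal shares of 3/320 among Kavita, Manoj, Falguni, Hemant.
Kavita is living and takes 3/320.
Manoj is living and takes 3/320.
Falguni is living and takes 3/320.
Hemant is living and takes 3/320.
Priya is living and takes 3/80.
Chetan is living and takes 3/20.

Chetan 3/20; Falguni 3/320; Hemant 3/320; Ishita 3/80; Jayant 2/5; Kavita 3/320; Manoj 3/320; Omkar 3/80; Priya 3/80; Vikram 3/20; Yamini 3/20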